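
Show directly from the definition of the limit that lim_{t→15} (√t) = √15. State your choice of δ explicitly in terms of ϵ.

Suppose ϵ > 0. We want δ > 0 such that 0 < |t − 15| < δ implies |√t − √15| < ϵ.
Multiplying by the conjugate, |√t − √15| = |t − 15|/(√t + √15).
Restrict δ ≤ 15 so that |t − 15| < 15 forces t > 0, and then √t + √15 > √15.
Hence |√t − √15| < |t − 15|/√15, which is < ϵ once |t − 15| < √15·ϵ.
Take δ = min(15, √15·ϵ). If 0 < |t − 15| < δ then t > 0 and |√t − √15| < |t − 15|/√15 < ϵ.

δ = min(15, √15·ϵ)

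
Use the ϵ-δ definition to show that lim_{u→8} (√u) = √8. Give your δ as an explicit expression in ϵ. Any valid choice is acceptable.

Let ϵ > 0 be given. We want δ > 0 such that 0 < |u − 8| < δ implies |√u − √8| < ϵ.
Multiplying by the conjugate, |√u − √8| = |u − 8|/(√u + √8).
Restrict δ ≤ 8 so that |u − 8| < 8 forces u > 0, and then √u + √8 > √8.
Hence |√u − √8| < |u − 8|/√8, which is < ϵ once |u − 8| < √8·ϵ.
Take δ = min(8, √8·ϵ). If 0 < |u − 8| < δ then u > 0 and |√u − √8| < |u − 8|/√8 < ϵ.

δ = min(8, √8·ϵ)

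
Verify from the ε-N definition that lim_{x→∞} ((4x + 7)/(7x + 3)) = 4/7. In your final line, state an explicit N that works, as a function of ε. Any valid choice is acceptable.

N = (37/49)/ε

Let ε > 0. We seek N > 0 such that x > N implies |(4x + 7)/(7x + 3) − (4/7)| < ε.
(4x + 7)/(7x + 3) − (4/7) = (7(4x + 7) − 4(7x + 3)) / (7(7x + 3)) = 37/(7(7x + 3)).
For x > 0 we have 7x + 3 > 7x, so |(4x + 7)/(7x + 3) − (4/7)| = 37/(7(7x + 3)) < 37/(7·7x) = (37/49)/x.
Thus |(4x + 7)/(7x + 3) − (4/7)| < ε whenever x > (37/49)/ε.
Take N = (37/49)/ε. If x > N then |(4x + 7)/(7x + 3) − (4/7)| < (37/49)/x < ε.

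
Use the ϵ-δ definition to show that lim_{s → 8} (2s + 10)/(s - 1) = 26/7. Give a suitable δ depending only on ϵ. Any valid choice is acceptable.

Let ϵ > 0. We want δ > 0 with 0 < |s − 8| < δ ⇒ |(2s + 10)/(s - 1) − (26/7)| < ϵ.
Combining over a common denominator, (2s + 10)/(s - 1) − (26/7) = [(2s + 10)·7 − 26·(s - 1)] / [7·(s - 1)] = -12(s − 8) / (7(s - 1)).
So |(2s + 10)/(s - 1) − (26/7)| = 12|s − 8| / (7·|s − 1|).
Require δ ≤ 7/2, so |s − 1| ≥ |7| − |s − 8| > 7 − 7/2 = 7/2.
Hence |(2s + 10)/(s - 1) − (26/7)| < 12|s − 8|/(7·(7/2)) = (24/49)|s − 8|, which is < ϵ once |s − 8| < (49/24)ϵ.
Take δ = min(7/2, (49/24)ϵ). Then 0 < |s − 8| < δ forces both bounds, so |(2s + 10)/(s - 1) − (26/7)| < ϵ.

δ = min(7/2, (49/24)ϵ)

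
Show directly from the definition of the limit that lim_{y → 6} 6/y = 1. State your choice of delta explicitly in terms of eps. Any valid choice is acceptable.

Let eps > 0 be given. We seek delta > 0 such that 0 < |y − 6| < delta implies |6/y − 1| < eps.
|6/y − 1| = 6·|6 − y|/(6·|y|) = 6|y − 6|/(6|y|).
Require delta ≤ 3 so that |y| > 6 − 3 = 3, hence 6|y| > 18.
Then |6/y − 1| < 6|y − 6|/18, which is < eps when |y − 6| < 3eps.
Take delta = min(3, 3eps). Then 0 < |y − 6| < delta gives both |y − 6| < 3 and |y − 6| < 3eps, so |6/y − 1| < eps.

delta = min(3, 3eps)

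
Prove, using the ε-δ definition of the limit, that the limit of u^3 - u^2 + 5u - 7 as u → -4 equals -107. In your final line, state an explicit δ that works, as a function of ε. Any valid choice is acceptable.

Fix ε > 0. We want δ > 0 such that 0 < |u + 4| < δ implies |(u^3 - u^2 + 5u - 7) + 107| < ε.
(u^3 - u^2 + 5u - 7) + 107 = u^3 - u^2 + 5u + 100 = (u + 4)(u^2 - 5u + 25).
So |(u^3 - u^2 + 5u - 7) + 107| = |u + 4|·|u^2 - 5u + 25|.
Assume first that |u + 4| < 2, so |u| < 6. Then |u^2 - 5u + 25| ≤ 6^2 + 5·6 + 25 = 91.
Hence |(u^3 - u^2 + 5u - 7) + 107| ≤ 91|u + 4| < ε provided |u + 4| < ε/91.
Take δ = min(2, ε/91). Then 0 < |u + 4| < δ gives both |u + 4| < 2 and |u + 4| < ε/91, so |(u^3 - u^2 + 5u - 7) + 107| < ε.

δ = min(2, ε/91)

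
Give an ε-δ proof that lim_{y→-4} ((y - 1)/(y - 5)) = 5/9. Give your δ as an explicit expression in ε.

δ = min(9/2, (81/8)ε)

Suppose ε > 0. We want δ > 0 with 0 < |y + 4| < δ ⇒ |(y - 1)/(y - 5) − (5/9)| < ε.
Combining over a common denominator, (y - 1)/(y - 5) − (5/9) = [(y - 1)·(-9) − (-5)·(y - 5)] / [(-9)·(y - 5)] = -4(y + 4) / ((-9)(y - 5)).
So |(y - 1)/(y - 5) − (5/9)| = 4|y + 4| / (9·|y − 5|).
Require δ ≤ 9/2, so |y − 5| ≥ |-9| − |y + 4| > 9 − 9/2 = 9/2.
Hence |(y - 1)/(y - 5) − (5/9)| < 4|y + 4|/(9·(9/2)) = (8/81)|y + 4|, which is < ε once |y + 4| < (81/8)ε.
Take δ = min(9/2, (81/8)ε). Then 0 < |y + 4| < δ forces both bounds, so |(y - 1)/(y - 5) − (5/9)| < ε.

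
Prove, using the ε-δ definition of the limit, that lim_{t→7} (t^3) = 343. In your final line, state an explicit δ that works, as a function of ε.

δ = min(2, ε/193)

Let ε > 0. We seek δ > 0 with 0 < |t − 7| < δ ⇒ |t^3 − 343| < ε.
Factor: t^3 − 343 = (t − 7)(t^2 + 7t + 49), so |t^3 − 343| = |t − 7|·|t^2 + 7t + 49|.
Restrict δ ≤ 2. Then |t − 7| < 2 gives |t| < 9, so by the triangle inequality |t^2 + 7t + 49| ≤ 9^2 + 7·9 + 49 = 193.
Hence |t^3 − 343| ≤ 193|t − 7|, which is < ε once |t − 7| < ε/193.
Take δ = min(2, ε/193). If 0 < |t − 7| < δ then both bounds hold and |t^3 − 343| ≤ 193|t − 7| < 193·(ε/193) = ε.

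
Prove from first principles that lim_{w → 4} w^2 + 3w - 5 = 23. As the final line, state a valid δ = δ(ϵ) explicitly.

Let ϵ > 0 be given. We want δ > 0 such that 0 < |w − 4| < δ implies |(w^2 + 3w - 5) − 23| < ϵ.
(w^2 + 3w - 5) − 23 = w^2 + 3w - 28 = (w − 4)(w + 7).
So |(w^2 + 3w - 5) − 23| = |w − 4|·|w + 7|.
Assume first that |w − 4| < 1, so |w| < 5. Then |w + 7| ≤ 5 + 7 = 12.
Hence |(w^2 + 3w - 5) − 23| ≤ 12|w − 4| < ϵ provided |w − 4| < ϵ/12.
Choosing δ = min(1, ϵ/12) ensures both conditions, hence |(w^2 + 3w - 5) − 23| < ϵ.

δ = min(1, ϵ/12)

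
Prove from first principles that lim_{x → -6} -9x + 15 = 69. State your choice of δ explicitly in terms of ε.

Let ε > 0. We need δ > 0 so that 0 < |x + 6| < δ implies |(-9x + 15) − 69| < ε.
|(-9x + 15) − 69| = |-9x - 54| = 9|x + 6|.
So 9|x + 6| < ε exactly when |x + 6| < ε/9.
Take δ = ε/9. If 0 < |x + 6| < δ then |(-9x + 15) − 69| = 9|x + 6| < 9·(ε/9) = ε.

δ = ε/9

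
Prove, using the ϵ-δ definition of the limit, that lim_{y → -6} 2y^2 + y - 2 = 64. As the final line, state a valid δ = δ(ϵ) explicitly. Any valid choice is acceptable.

Let ϵ > 0. We want δ > 0 such that 0 < |y + 6| < δ implies |(2y^2 + y - 2) − 64| < ϵ.
(2y^2 + y - 2) − 64 = 2y^2 + y - 66 = (y + 6)(2y - 11).
So |(2y^2 + y - 2) − 64| = |y + 6|·|2y - 11|.
Assume first that |y + 6| < 1, so |y| < 7. Then |2y - 11| ≤ 2·7 + 11 = 25.
Hence |(2y^2 + y - 2) − 64| ≤ 25|y + 6| < ϵ provided |y + 6| < ϵ/25.
Choosing δ = min(1, ϵ/25) ensures both conditions, hence |(2y^2 + y - 2) − 64| < ϵ.

δ = min(1, ϵ/25)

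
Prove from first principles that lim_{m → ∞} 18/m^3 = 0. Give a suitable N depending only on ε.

N = (18/ε)^{1/3}

Fix ε > 0. For m ≥ 1, |18/m^3 − 0| = 18/m^3.
18/m^3 < ε ⇔ m^3 > 18/ε ⇔ m > (18/ε)^{1/3}.
Take N = (18/ε)^{1/3}. Then m > N implies 18/m^3 < ε.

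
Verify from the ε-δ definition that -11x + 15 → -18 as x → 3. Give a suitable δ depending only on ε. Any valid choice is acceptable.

δ = ε/11

Let ε > 0 be given. We need δ > 0 so that 0 < |x − 3| < δ implies |(-11x + 15) + 18| < ε.
|(-11x + 15) + 18| = |-11x + 33| = 11|x − 3|.
Thus it suffices that |x − 3| < ε/11.
Take δ = ε/11. If 0 < |x − 3| < δ then |(-11x + 15) + 18| = 11|x − 3| < 11·(ε/11) = ε.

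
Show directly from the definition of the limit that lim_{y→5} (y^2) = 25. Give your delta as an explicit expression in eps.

Fix eps > 0. We seek delta > 0 with 0 < |y − 5| < delta ⇒ |y^2 − 25| < eps.
Factor: y^2 − 25 = (y − 5)(y + 5), so |y^2 − 25| = |y − 5|·|y + 5|.
Restrict delta ≤ 1. Then |y − 5| < 1 gives |y| < 6, so by the triangle inequality |y + 5| ≤ 6 + 5 = 11.
Hence |y^2 − 25| ≤ 11|y − 5|, which is < eps once |y − 5| < eps/11.
Take delta = min(1, eps/11). If 0 < |y − 5| < delta then both bounds hold and |y^2 − 25| ≤ 11|y − 5| < 11·(eps/11) = eps.

delta = min(1, eps/11)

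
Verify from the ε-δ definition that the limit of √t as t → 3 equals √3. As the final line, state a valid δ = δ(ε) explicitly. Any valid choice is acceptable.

Suppose ε > 0. We want δ > 0 such that 0 < |t − 3| < δ implies |√t − √3| < ε.
Rationalise: √t − √3 = (t − 3)/(√t + √3), so |√t − √3| = |t − 3|/(√t + √3).
Restrict δ ≤ 3 so that |t − 3| < 3 forces t > 0, and then √t + √3 > √3.
Hence |√t − √3| < |t − 3|/√3, which is < ε once |t − 3| < √3·ε.
Take δ = min(3, √3·ε). If 0 < |t − 3| < δ then t > 0 and |√t − √3| < |t − 3|/√3 < ε.

δ = min(3, √3·ε)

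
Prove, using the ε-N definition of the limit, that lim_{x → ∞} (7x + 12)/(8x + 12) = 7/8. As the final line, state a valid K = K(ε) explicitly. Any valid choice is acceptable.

Suppose ε > 0. We seek K > 0 such that x > K implies |(7x + 12)/(8x + 12) − (7/8)| < ε.
(7x + 12)/(8x + 12) − (7/8) = (8(7x + 12) − 7(8x + 12)) / (8(8x + 12)) = 12/(8(8x + 12)).
For x > 0 we have 8x + 12 > 8x, so |(7x + 12)/(8x + 12) − (7/8)| = 12/(8(8x + 12)) < 12/(8·8x) = (3/16)/x.
Thus |(7x + 12)/(8x + 12) − (7/8)| < ε whenever x > (3/16)/ε.
Take K = (3/16)/ε. If x > K then |(7x + 12)/(8x + 12) − (7/8)| < (3/16)/x < ε.

K = (3/16)/ε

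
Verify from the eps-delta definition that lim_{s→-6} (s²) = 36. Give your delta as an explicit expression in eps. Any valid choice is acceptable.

Fix eps > 0. We seek delta > 0 with 0 < |s + 6| < delta ⇒ |s² − 36| < eps.
Factor: s² − 36 = (s + 6)(s - 6), so |s² − 36| = |s + 6|·|s - 6|.
Restrict delta ≤ 2. Then |s + 6| < 2 gives |s| < 8, so by the triangle inequality |s - 6| ≤ 8 + 6 = 14.
Hence |s² − 36| ≤ 14|s + 6|, which is < eps once |s + 6| < eps/14.
Take delta = min(2, eps/14). If 0 < |s + 6| < delta then both bounds hold and |s² − 36| ≤ 14|s + 6| < 14·(eps/14) = eps.

delta = min(2, eps/14)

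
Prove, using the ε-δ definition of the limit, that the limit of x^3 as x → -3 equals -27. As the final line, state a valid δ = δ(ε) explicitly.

δ = min(1, ε/37)

Let ε > 0. We seek δ > 0 with 0 < |x + 3| < δ ⇒ |x^3 + 27| < ε.
Factor: x^3 + 27 = (x + 3)(x^2 - 3x + 9), so |x^3 + 27| = |x + 3|·|x^2 - 3x + 9|.
Restrict δ ≤ 1. Then |x + 3| < 1 gives |x| < 4, so by the triangle inequality |x^2 - 3x + 9| ≤ 4^2 + 3·4 + 9 = 37.
Hence |x^3 + 27| ≤ 37|x + 3|, which is < ε once |x + 3| < ε/37.
Take δ = min(1, ε/37). If 0 < |x + 3| < δ then both bounds hold and |x^3 + 27| ≤ 37|x + 3| < 37·(ε/37) = ε.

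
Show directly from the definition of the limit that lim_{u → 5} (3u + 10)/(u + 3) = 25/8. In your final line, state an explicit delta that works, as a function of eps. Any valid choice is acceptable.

delta = min(4, 32eps)

Let eps > 0 be given. We want delta > 0 with 0 < |u − 5| < delta ⇒ |(3u + 10)/(u + 3) − (25/8)| < eps.
Combining over a common denominator, (3u + 10)/(u + 3) − (25/8) = [(3u + 10)·8 − 25·(u + 3)] / [8·(u + 3)] = -1(u − 5) / (8(u + 3)).
So |(3u + 10)/(u + 3) − (25/8)| = |u − 5| / (8·|u + 3|).
Restrict delta ≤ 4. Then |u − 5| < 4 gives |u + 3| = |(u − 5) + 8| ≥ 8 − 4 = 4.
Hence |(3u + 10)/(u + 3) − (25/8)| < |u − 5|/(8·4) = (1/32)|u − 5|, which is < eps once |u − 5| < 32eps.
Take delta = min(4, 32eps). Then 0 < |u − 5| < delta forces both bounds, so |(3u + 10)/(u + 3) − (25/8)| < eps.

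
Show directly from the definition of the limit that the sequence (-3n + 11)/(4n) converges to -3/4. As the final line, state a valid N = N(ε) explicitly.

Let ε > 0 be given. For n ≥ 1, |(-3n + 11)/(4n) + 3/4| = |44|/(4(4n)) = 44/(4(4n)).
Since 4n ≥ 4n for n ≥ 1, this is ≤ 44/(4·4n) = (11/4)/n.
So |(-3n + 11)/(4n) + 3/4| < ε whenever n > (11/4)/ε.
Take N = (11/4)/ε. If n > N then |(-3n + 11)/(4n) + 3/4| ≤ (11/4)/n < ε.

N = (11/4)/ε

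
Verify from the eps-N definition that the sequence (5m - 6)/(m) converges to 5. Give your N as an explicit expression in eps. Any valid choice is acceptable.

Let eps > 0. For m ≥ 1, |(5m - 6)/(m) − 5| = |-6|/((m)) = 6/((m)).
Since m ≥ m for m ≥ 1, this is ≤ 6/(m) = 6/m.
So |(5m - 6)/(m) − 5| < eps whenever m > 6/eps.
Take N = 6/eps. If m > N then |(5m - 6)/(m) − 5| ≤ 6/m < eps.

N = 6/eps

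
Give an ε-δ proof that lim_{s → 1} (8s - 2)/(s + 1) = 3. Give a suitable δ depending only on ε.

Let ε > 0. We want δ > 0 with 0 < |s − 1| < δ ⇒ |(8s - 2)/(s + 1) − 3| < ε.
Combining over a common denominator, (8s - 2)/(s + 1) − 3 = [(8s - 2)·2 − 6·(s + 1)] / [2·(s + 1)] = 10(s − 1) / (2(s + 1)).
So |(8s - 2)/(s + 1) − 3| = 10|s − 1| / (2·|s + 1|).
Restrict δ ≤ 1. Then |s − 1| < 1 gives |s + 1| = |(s − 1) + 2| ≥ 2 − 1 = 1.
Hence |(8s - 2)/(s + 1) − 3| < 10|s − 1|/(2·1) = 5|s − 1|, which is < ε once |s − 1| < (1/5)ε.
Take δ = min(1, (1/5)ε). Then 0 < |s − 1| < δ forces both bounds, so |(8s - 2)/(s + 1) − 3| < ε.

δ = min(1, (1/5)ε)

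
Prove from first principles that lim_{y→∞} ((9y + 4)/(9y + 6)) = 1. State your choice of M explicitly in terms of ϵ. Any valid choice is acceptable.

Let ϵ > 0. We seek M > 0 such that y > M implies |(9y + 4)/(9y + 6) − 1| < ϵ.
(9y + 4)/(9y + 6) − 1 = (9(9y + 4) − 9(9y + 6)) / (9(9y + 6)) = -18/(9(9y + 6)).
For y > 0 we have 9y + 6 > 9y, so |(9y + 4)/(9y + 6) − 1| = 18/(9(9y + 6)) < 18/(9·9y) = (2/9)/y.
Thus |(9y + 4)/(9y + 6) − 1| < ϵ whenever y > (2/9)/ϵ.
Take M = (2/9)/ϵ. If y > M then |(9y + 4)/(9y + 6) − 1| < (2/9)/y < ϵ.

M = (2/9)/ϵ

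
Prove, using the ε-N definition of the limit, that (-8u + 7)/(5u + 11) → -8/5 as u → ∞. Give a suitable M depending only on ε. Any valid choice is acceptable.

Let ε > 0 be given. We seek M > 0 such that u > M implies |(-8u + 7)/(5u + 11) + 8/5| < ε.
(-8u + 7)/(5u + 11) + 8/5 = (5(-8u + 7) − (-8)(5u + 11)) / (5(5u + 11)) = 123/(5(5u + 11)).
For u > 0 we have 5u + 11 > 5u, so |(-8u + 7)/(5u + 11) + 8/5| = 123/(5(5u + 11)) < 123/(5·5u) = (123/25)/u.
Thus |(-8u + 7)/(5u + 11) + 8/5| < ε whenever u > (123/25)/ε.
Take M = (123/25)/ε. If u > M then |(-8u + 7)/(5u + 11) + 8/5| < (123/25)/u < ε.

M = (123/25)/ε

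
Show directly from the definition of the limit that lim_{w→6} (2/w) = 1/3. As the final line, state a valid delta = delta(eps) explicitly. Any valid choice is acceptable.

delta = min(3, 9eps)

Suppose eps > 0. We seek delta > 0 such that 0 < |w − 6| < delta implies |2/w − (1/3)| < eps.
|2/w − (1/3)| = 2·|6 − w|/(6·|w|) = 2|w − 6|/(6|w|).
Require delta ≤ 3 so that |w| > 6 − 3 = 3, hence 6|w| > 18.
Then |2/w − (1/3)| < 2|w − 6|/18, which is < eps when |w − 6| < 9eps.
Take delta = min(3, 9eps). Then 0 < |w − 6| < delta gives both |w − 6| < 3 and |w − 6| < 9eps, so |2/w − (1/3)| < eps.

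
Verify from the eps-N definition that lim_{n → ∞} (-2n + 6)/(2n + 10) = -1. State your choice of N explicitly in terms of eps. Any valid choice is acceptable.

Fix eps > 0. For n ≥ 1, |(-2n + 6)/(2n + 10) + 1| = |32|/(2(2n + 10)) = 32/(2(2n + 10)).
Since 2n + 10 ≥ 2n for n ≥ 1, this is ≤ 32/(2·2n) = 8/n.
So |(-2n + 6)/(2n + 10) + 1| < eps whenever n > 8/eps.
Take N = 8/eps. If n > N then |(-2n + 6)/(2n + 10) + 1| ≤ 8/n < eps.

N = 8/eps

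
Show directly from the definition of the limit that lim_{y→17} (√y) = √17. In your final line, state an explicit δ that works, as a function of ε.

δ = min(17, √17·ε)

Let ε > 0. We want δ > 0 such that 0 < |y − 17| < δ implies |√y − √17| < ε.
Rationalise: √y − √17 = (y − 17)/(√y + √17), so |√y − √17| = |y − 17|/(√y + √17).
Restrict δ ≤ 17 so that |y − 17| < 17 forces y > 0, and then √y + √17 > √17.
Hence |√y − √17| < |y − 17|/√17, which is < ε once |y − 17| < √17·ε.
Take δ = min(17, √17·ε). If 0 < |y − 17| < δ then y > 0 and |√y − √17| < |y − 17|/√17 < ε.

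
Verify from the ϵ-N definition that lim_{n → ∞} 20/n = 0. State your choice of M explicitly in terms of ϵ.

M = 20/ϵ

Let ϵ > 0. For n ≥ 1, |20/n − 0| = 20/(n) ≤ 20/n.
We need 20/n < ϵ, i.e. n > 20/ϵ.
Take M = 20/ϵ. If n > M then |20/n| ≤ 20/n < ϵ.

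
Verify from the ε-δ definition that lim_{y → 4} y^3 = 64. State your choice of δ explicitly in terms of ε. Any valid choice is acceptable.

Let ε > 0. We seek δ > 0 with 0 < |y − 4| < δ ⇒ |y^3 − 64| < ε.
Factor: y^3 − 64 = (y − 4)(y^2 + 4y + 16), so |y^3 − 64| = |y − 4|·|y^2 + 4y + 16|.
Restrict δ ≤ 2. Then |y − 4| < 2 gives |y| < 6, so by the triangle inequality |y^2 + 4y + 16| ≤ 6^2 + 4·6 + 16 = 76.
Hence |y^3 − 64| ≤ 76|y − 4|, which is < ε once |y − 4| < ε/76.
Take δ = min(2, ε/76). If 0 < |y − 4| < δ then both bounds hold and |y^3 − 64| ≤ 76|y − 4| < 76·(ε/76) = ε.

δ = min(2, ε/76)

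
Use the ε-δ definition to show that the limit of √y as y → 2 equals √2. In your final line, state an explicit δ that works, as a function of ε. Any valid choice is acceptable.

δ = min(2, √2·ε)

Let ε > 0 be given. We want δ > 0 such that 0 < |y − 2| < δ implies |√y − √2| < ε.
Rationalise: √y − √2 = (y − 2)/(√y + √2), so |√y − √2| = |y − 2|/(√y + √2).
Restrict δ ≤ 2 so that |y − 2| < 2 forces y > 0, and then √y + √2 > √2.
Hence |√y − √2| < |y − 2|/√2, which is < ε once |y − 2| < √2·ε.
Take δ = min(2, √2·ε). If 0 < |y − 2| < δ then y > 0 and |√y − √2| < |y − 2|/√2 < ε.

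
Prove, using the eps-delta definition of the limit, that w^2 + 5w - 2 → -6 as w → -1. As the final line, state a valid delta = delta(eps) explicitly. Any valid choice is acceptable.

Let eps > 0 be given. We want delta > 0 such that 0 < |w + 1| < delta implies |(w^2 + 5w - 2) + 6| < eps.
(w^2 + 5w - 2) + 6 = w^2 + 5w + 4 = (w + 1)(w + 4).
So |(w^2 + 5w - 2) + 6| = |w + 1|·|w + 4|.
Require delta ≤ 1. Then |w + 1| < 1 gives |w| < 2, and by the triangle inequality |w + 4| ≤ 2 + 4 = 6.
Hence |(w^2 + 5w - 2) + 6| ≤ 6|w + 1| < eps provided |w + 1| < eps/6.
Choosing delta = min(1, eps/6) ensures both conditions, hence |(w^2 + 5w - 2) + 6| < eps.

delta = min(1, eps/6)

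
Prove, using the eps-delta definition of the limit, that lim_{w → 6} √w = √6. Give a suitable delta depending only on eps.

Suppose eps > 0. We want delta > 0 such that 0 < |w − 6| < delta implies |√w − √6| < eps.
Multiplying by the conjugate, |√w − √6| = |w − 6|/(√w + √6).
Restrict delta ≤ 6 so that |w − 6| < 6 forces w > 0, and then √w + √6 > √6.
Hence |√w − √6| < |w − 6|/√6, which is < eps once |w − 6| < √6·eps.
Take delta = min(6, √6·eps). If 0 < |w − 6| < delta then w > 0 and |√w − √6| < |w − 6|/√6 < eps.

delta = min(6, √6·eps)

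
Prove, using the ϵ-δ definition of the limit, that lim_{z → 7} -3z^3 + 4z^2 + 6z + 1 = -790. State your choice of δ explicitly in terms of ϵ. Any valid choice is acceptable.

Suppose ϵ > 0. We want δ > 0 such that 0 < |z − 7| < δ implies |(-3z^3 + 4z^2 + 6z + 1) + 790| < ϵ.
(-3z^3 + 4z^2 + 6z + 1) + 790 = -3z^3 + 4z^2 + 6z + 791 = (z − 7)(-3z^2 - 17z - 113).
So |(-3z^3 + 4z^2 + 6z + 1) + 790| = |z − 7|·|-3z^2 - 17z - 113|.
Require δ ≤ 2. Then |z − 7| < 2 gives |z| < 9, and by the triangle inequality |-3z^2 - 17z - 113| ≤ 3·9^2 + 17·9 + 113 = 509.
Hence |(-3z^3 + 4z^2 + 6z + 1) + 790| ≤ 509|z − 7| < ϵ provided |z − 7| < ϵ/509.
Take δ = min(2, ϵ/509). Then 0 < |z − 7| < δ gives both |z − 7| < 2 and |z − 7| < ϵ/509, so |(-3z^3 + 4z^2 + 6z + 1) + 790| < ϵ.

δ = min(2, ϵ/509)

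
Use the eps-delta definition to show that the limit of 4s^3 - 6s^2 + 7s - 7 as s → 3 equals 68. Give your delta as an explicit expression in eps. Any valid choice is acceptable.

Let eps > 0 be given. We want delta > 0 such that 0 < |s − 3| < delta implies |(4s^3 - 6s^2 + 7s - 7) − 68| < eps.
(4s^3 - 6s^2 + 7s - 7) − 68 = 4s^3 - 6s^2 + 7s - 75 = (s − 3)(4s^2 + 6s + 25).
So |(4s^3 - 6s^2 + 7s - 7) − 68| = |s − 3|·|4s^2 + 6s + 25|.
Assume first that |s − 3| < 1, so |s| < 4. Then |4s^2 + 6s + 25| ≤ 4·4^2 + 6·4 + 25 = 113.
Hence |(4s^3 - 6s^2 + 7s - 7) − 68| ≤ 113|s − 3| < eps provided |s − 3| < eps/113.
Take delta = min(1, eps/113). Then 0 < |s − 3| < delta gives both |s − 3| < 1 and |s − 3| < eps/113, so |(4s^3 - 6s^2 + 7s - 7) − 68| < eps.

delta = min(1, eps/113)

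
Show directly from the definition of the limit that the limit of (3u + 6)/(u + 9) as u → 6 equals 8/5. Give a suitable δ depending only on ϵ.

Let ϵ > 0 be given. We want δ > 0 with 0 < |u − 6| < δ ⇒ |(3u + 6)/(u + 9) − (8/5)| < ϵ.
Combining over a common denominator, (3u + 6)/(u + 9) − (8/5) = [(3u + 6)·15 − 24·(u + 9)] / [15·(u + 9)] = 21(u − 6) / (15(u + 9)).
So |(3u + 6)/(u + 9) − (8/5)| = 21|u − 6| / (15·|u + 9|).
Require δ ≤ 15/2, so |u + 9| ≥ |15| − |u − 6| > 15 − 15/2 = 15/2.
Hence |(3u + 6)/(u + 9) − (8/5)| < 21|u − 6|/(15·(15/2)) = (14/75)|u − 6|, which is < ϵ once |u − 6| < (75/14)ϵ.
Take δ = min(15/2, (75/14)ϵ). Then 0 < |u − 6| < δ forces both bounds, so |(3u + 6)/(u + 9) − (8/5)| < ϵ.

δ = min(15/2, (75/14)ϵ)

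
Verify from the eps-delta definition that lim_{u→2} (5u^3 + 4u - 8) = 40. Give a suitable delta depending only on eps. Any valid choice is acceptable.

Let eps > 0. We want delta > 0 such that 0 < |u − 2| < delta implies |(5u^3 + 4u - 8) − 40| < eps.
(5u^3 + 4u - 8) − 40 = 5u^3 + 4u - 48 = (u − 2)(5u^2 + 10u + 24).
So |(5u^3 + 4u - 8) − 40| = |u − 2|·|5u^2 + 10u + 24|.
Require delta ≤ 1. Then |u − 2| < 1 gives |u| < 3, and by the triangle inequality |5u^2 + 10u + 24| ≤ 5·3^2 + 10·3 + 24 = 99.
Hence |(5u^3 + 4u - 8) − 40| ≤ 99|u − 2| < eps provided |u − 2| < eps/99.
Choosing delta = min(1, eps/99) ensures both conditions, hence |(5u^3 + 4u - 8) − 40| < eps.

delta = min(1, eps/99)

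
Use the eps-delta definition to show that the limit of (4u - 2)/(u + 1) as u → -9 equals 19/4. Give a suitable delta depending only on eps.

delta = min(4, (16/3)eps)

Let eps > 0 be given. We want delta > 0 with 0 < |u + 9| < delta ⇒ |(4u - 2)/(u + 1) − (19/4)| < eps.
Combining over a common denominator, (4u - 2)/(u + 1) − (19/4) = [(4u - 2)·(-8) − (-38)·(u + 1)] / [(-8)·(u + 1)] = 6(u + 9) / ((-8)(u + 1)).
So |(4u - 2)/(u + 1) − (19/4)| = 6|u + 9| / (8·|u + 1|).
Restrict delta ≤ 4. Then |u + 9| < 4 gives |u + 1| = |(u + 9) + (-8)| ≥ 8 − 4 = 4.
Hence |(4u - 2)/(u + 1) − (19/4)| < 6|u + 9|/(8·4) = (3/16)|u + 9|, which is < eps once |u + 9| < (16/3)eps.
Take delta = min(4, (16/3)eps). Then 0 < |u + 9| < delta forces both bounds, so |(4u - 2)/(u + 1) − (19/4)| < eps.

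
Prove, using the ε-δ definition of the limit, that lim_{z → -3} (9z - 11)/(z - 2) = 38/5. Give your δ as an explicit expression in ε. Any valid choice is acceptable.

δ = min(5/2, (25/14)ε)

Let ε > 0. We want δ > 0 with 0 < |z + 3| < δ ⇒ |(9z - 11)/(z - 2) − (38/5)| < ε.
Combining over a common denominator, (9z - 11)/(z - 2) − (38/5) = [(9z - 11)·(-5) − (-38)·(z - 2)] / [(-5)·(z - 2)] = -7(z + 3) / ((-5)(z - 2)).
So |(9z - 11)/(z - 2) − (38/5)| = 7|z + 3| / (5·|z − 2|).
Require δ ≤ 5/2, so |z − 2| ≥ |-5| − |z + 3| > 5 − 5/2 = 5/2.
Hence |(9z - 11)/(z - 2) − (38/5)| < 7|z + 3|/(5·(5/2)) = (14/25)|z + 3|, which is < ε once |z + 3| < (25/14)ε.
Take δ = min(5/2, (25/14)ε). Then 0 < |z + 3| < δ forces both bounds, so |(9z - 11)/(z - 2) − (38/5)| < ε.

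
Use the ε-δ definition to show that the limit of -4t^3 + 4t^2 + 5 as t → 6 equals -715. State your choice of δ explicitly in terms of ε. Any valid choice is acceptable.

Suppose ε > 0. We want δ > 0 such that 0 < |t − 6| < δ implies |(-4t^3 + 4t^2 + 5) + 715| < ε.
(-4t^3 + 4t^2 + 5) + 715 = -4t^3 + 4t^2 + 720 = (t − 6)(-4t^2 - 20t - 120).
So |(-4t^3 + 4t^2 + 5) + 715| = |t − 6|·|-4t^2 - 20t - 120|.
Require δ ≤ 2. Then |t − 6| < 2 gives |t| < 8, and by the triangle inequality |-4t^2 - 20t - 120| ≤ 4·8^2 + 20·8 + 120 = 536.
Hence |(-4t^3 + 4t^2 + 5) + 715| ≤ 536|t − 6| < ε provided |t − 6| < ε/536.
Take δ = min(2, ε/536). Then 0 < |t − 6| < δ gives both |t − 6| < 2 and |t − 6| < ε/536, so |(-4t^3 + 4t^2 + 5) + 715| < ε.

δ = min(2, ε/536)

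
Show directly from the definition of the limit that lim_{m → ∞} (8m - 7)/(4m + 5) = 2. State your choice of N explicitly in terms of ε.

Suppose ε > 0. For m ≥ 1, |(8m - 7)/(4m + 5) − 2| = |-68|/(4(4m + 5)) = 68/(4(4m + 5)).
Since 4m + 5 ≥ 4m for m ≥ 1, this is ≤ 68/(4·4m) = (17/4)/m.
So |(8m - 7)/(4m + 5) − 2| < ε whenever m > (17/4)/ε.
Take N = (17/4)/ε. If m > N then |(8m - 7)/(4m + 5) − 2| ≤ (17/4)/m < ε.

N = (17/4)/ε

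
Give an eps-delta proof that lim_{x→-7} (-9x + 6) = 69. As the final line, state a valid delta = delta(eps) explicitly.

Let eps > 0. We need delta > 0 so that 0 < |x + 7| < delta implies |(-9x + 6) − 69| < eps.
Since (-9x + 6) − 69 = -9(x + 7), we have |(-9x + 6) − 69| = 9|x + 7|.
Thus it suffices that |x + 7| < eps/9.
Choosing delta = eps/9 gives |(-9x + 6) − 69| = 9|x + 7| < eps whenever |x + 7| < delta.

delta = eps/9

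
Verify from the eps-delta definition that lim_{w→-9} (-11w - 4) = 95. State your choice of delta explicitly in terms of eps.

delta = eps/11

Let eps > 0. We need delta > 0 so that 0 < |w + 9| < delta implies |(-11w - 4) − 95| < eps.
|(-11w - 4) − 95| = |-11w - 99| = 11|w + 9|.
So 11|w + 9| < eps exactly when |w + 9| < eps/11.
Choosing delta = eps/11 gives |(-11w - 4) − 95| = 11|w + 9| < eps whenever |w + 9| < delta.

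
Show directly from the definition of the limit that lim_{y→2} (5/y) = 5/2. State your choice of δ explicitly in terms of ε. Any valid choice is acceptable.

δ = min(1, (2/5)ε)

Let ε > 0 be given. We seek δ > 0 such that 0 < |y − 2| < δ implies |5/y − (5/2)| < ε.
|5/y − (5/2)| = 5·|2 − y|/(2·|y|) = 5|y − 2|/(2|y|).
Require δ ≤ 1 so that |y| > 2 − 1 = 1, hence 2|y| > 2.
Then |5/y − (5/2)| < 5|y − 2|/2, which is < ε when |y − 2| < (2/5)ε.
Take δ = min(1, (2/5)ε). Then 0 < |y − 2| < δ gives both |y − 2| < 1 and |y − 2| < (2/5)ε, so |5/y − (5/2)| < ε.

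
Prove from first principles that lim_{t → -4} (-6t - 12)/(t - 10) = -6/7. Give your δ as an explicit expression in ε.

δ = min(7, (49/36)ε)

Let ε > 0 be given. We want δ > 0 with 0 < |t + 4| < δ ⇒ |(-6t - 12)/(t - 10) + 6/7| < ε.
Combining over a common denominator, (-6t - 12)/(t - 10) + 6/7 = [(-6t - 12)·(-14) − 12·(t - 10)] / [(-14)·(t - 10)] = 72(t + 4) / ((-14)(t - 10)).
So |(-6t - 12)/(t - 10) + 6/7| = 72|t + 4| / (14·|t − 10|).
Require δ ≤ 7, so |t − 10| ≥ |-14| − |t + 4| > 14 − 7 = 7.
Hence |(-6t - 12)/(t - 10) + 6/7| < 72|t + 4|/(14·7) = (36/49)|t + 4|, which is < ε once |t + 4| < (49/36)ε.
Take δ = min(7, (49/36)ε). Then 0 < |t + 4| < δ forces both bounds, so |(-6t - 12)/(t - 10) + 6/7| < ε.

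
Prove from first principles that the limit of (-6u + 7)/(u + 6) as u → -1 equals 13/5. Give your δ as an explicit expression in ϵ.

δ = min(5/2, (25/86)ϵ)

Fix ϵ > 0. We want δ > 0 with 0 < |u + 1| < δ ⇒ |(-6u + 7)/(u + 6) − (13/5)| < ϵ.
Combining over a common denominator, (-6u + 7)/(u + 6) − (13/5) = [(-6u + 7)·5 − 13·(u + 6)] / [5·(u + 6)] = -43(u + 1) / (5(u + 6)).
So |(-6u + 7)/(u + 6) − (13/5)| = 43|u + 1| / (5·|u + 6|).
Restrict δ ≤ 5/2. Then |u + 1| < 5/2 gives |u + 6| = |(u + 1) + 5| ≥ 5 − 5/2 = 5/2.
Hence |(-6u + 7)/(u + 6) − (13/5)| < 43|u + 1|/(5·(5/2)) = (86/25)|u + 1|, which is < ϵ once |u + 1| < (25/86)ϵ.
Take δ = min(5/2, (25/86)ϵ). Then 0 < |u + 1| < δ forces both bounds, so |(-6u + 7)/(u + 6) − (13/5)| < ϵ.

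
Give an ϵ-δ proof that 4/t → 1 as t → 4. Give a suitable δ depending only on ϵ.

Let ϵ > 0. We seek δ > 0 such that 0 < |t − 4| < δ implies |4/t − 1| < ϵ.
|4/t − 1| = 4·|4 − t|/(4·|t|) = 4|t − 4|/(4|t|).
Restrict δ ≤ 2. Then |t − 4| < 2 gives |t| > 2, so 4|t| > 8.
Then |4/t − 1| < 4|t − 4|/8, which is < ϵ when |t − 4| < 2ϵ.
Take δ = min(2, 2ϵ). Then 0 < |t − 4| < δ gives both |t − 4| < 2 and |t − 4| < 2ϵ, so |4/t − 1| < ϵ.

δ = min(2, 2ϵ)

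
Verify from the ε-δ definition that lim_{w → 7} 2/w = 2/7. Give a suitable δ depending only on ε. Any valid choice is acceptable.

Fix ε > 0. We seek δ > 0 such that 0 < |w − 7| < δ implies |2/w − (2/7)| < ε.
|2/w − (2/7)| = 2·|7 − w|/(7·|w|) = 2|w − 7|/(7|w|).
Restrict δ ≤ 7/2. Then |w − 7| < 7/2 gives |w| > 7/2, so 7|w| > 49/2.
Then |2/w − (2/7)| < 2|w − 7|/(49/2), which is < ε when |w − 7| < (49/4)ε.
Take δ = min(7/2, (49/4)ε). Then 0 < |w − 7| < δ gives both |w − 7| < 7/2 and |w − 7| < (49/4)ε, so |2/w − (2/7)| < ε.

δ = min(7/2, (49/4)ε)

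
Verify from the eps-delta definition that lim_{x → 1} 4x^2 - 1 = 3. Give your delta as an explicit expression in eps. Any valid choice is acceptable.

Let eps > 0 be given. We want delta > 0 such that 0 < |x − 1| < delta implies |(4x^2 - 1) − 3| < eps.
(4x^2 - 1) − 3 = 4x^2 - 4 = (x − 1)(4x + 4).
So |(4x^2 - 1) − 3| = |x − 1|·|4x + 4|.
Require delta ≤ 1. Then |x − 1| < 1 gives |x| < 2, and by the triangle inequality |4x + 4| ≤ 4·2 + 4 = 12.
Hence |(4x^2 - 1) − 3| ≤ 12|x − 1| < eps provided |x − 1| < eps/12.
Take delta = min(1, eps/12). Then 0 < |x − 1| < delta gives both |x − 1| < 1 and |x − 1| < eps/12, so |(4x^2 - 1) − 3| < eps.

delta = min(1, eps/12)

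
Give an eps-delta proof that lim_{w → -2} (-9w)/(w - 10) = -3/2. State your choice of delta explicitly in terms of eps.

Let eps > 0. We want delta > 0 with 0 < |w + 2| < delta ⇒ |(-9w)/(w - 10) + 3/2| < eps.
Combining over a common denominator, (-9w)/(w - 10) + 3/2 = [(-9w)·(-12) − 18·(w - 10)] / [(-12)·(w - 10)] = 90(w + 2) / ((-12)(w - 10)).
So |(-9w)/(w - 10) + 3/2| = 90|w + 2| / (12·|w − 10|).
Require delta ≤ 6, so |w − 10| ≥ |-12| − |w + 2| > 12 − 6 = 6.
Hence |(-9w)/(w - 10) + 3/2| < 90|w + 2|/(12·6) = (5/4)|w + 2|, which is < eps once |w + 2| < (4/5)eps.
Take delta = min(6, (4/5)eps). Then 0 < |w + 2| < delta forces both bounds, so |(-9w)/(w - 10) + 3/2| < eps.

delta = min(6, (4/5)eps)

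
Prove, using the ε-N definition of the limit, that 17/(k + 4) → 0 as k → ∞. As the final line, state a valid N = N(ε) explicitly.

Let ε > 0. For k ≥ 1, |17/(k + 4) − 0| = 17/(k + 4) ≤ 17/k.
We need 17/k < ε, i.e. k > 17/ε.
Take N = 17/ε. If k > N then |17/(k + 4)| ≤ 17/k < ε.

N = 17/ε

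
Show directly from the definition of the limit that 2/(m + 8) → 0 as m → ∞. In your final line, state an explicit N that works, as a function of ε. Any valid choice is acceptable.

Fix ε > 0. For m ≥ 1, |2/(m + 8) − 0| = 2/(m + 8) ≤ 2/m.
We need 2/m < ε, i.e. m > 2/ε.
Take N = 2/ε. If m > N then |2/(m + 8)| ≤ 2/m < ε.

N = 2/ε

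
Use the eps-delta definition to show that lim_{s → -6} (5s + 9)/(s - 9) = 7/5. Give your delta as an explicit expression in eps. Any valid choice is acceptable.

delta = min(15/2, (25/12)eps)

Let eps > 0 be given. We want delta > 0 with 0 < |s + 6| < delta ⇒ |(5s + 9)/(s - 9) − (7/5)| < eps.
Combining over a common denominator, (5s + 9)/(s - 9) − (7/5) = [(5s + 9)·(-15) − (-21)·(s - 9)] / [(-15)·(s - 9)] = -54(s + 6) / ((-15)(s - 9)).
So |(5s + 9)/(s - 9) − (7/5)| = 54|s + 6| / (15·|s − 9|).
Restrict delta ≤ 15/2. Then |s + 6| < 15/2 gives |s − 9| = |(s + 6) + (-15)| ≥ 15 − 15/2 = 15/2.
Hence |(5s + 9)/(s - 9) − (7/5)| < 54|s + 6|/(15·(15/2)) = (12/25)|s + 6|, which is < eps once |s + 6| < (25/12)eps.
Take delta = min(15/2, (25/12)eps). Then 0 < |s + 6| < delta forces both bounds, so |(5s + 9)/(s - 9) − (7/5)| < eps.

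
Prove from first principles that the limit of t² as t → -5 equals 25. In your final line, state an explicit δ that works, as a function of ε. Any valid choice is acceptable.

Let ε > 0. We seek δ > 0 with 0 < |t + 5| < δ ⇒ |t² − 25| < ε.
Factor: t² − 25 = (t + 5)(t - 5), so |t² − 25| = |t + 5|·|t - 5|.
Restrict δ ≤ 2. Then |t + 5| < 2 gives |t| < 7, so by the triangle inequality |t - 5| ≤ 7 + 5 = 12.
Hence |t² − 25| ≤ 12|t + 5|, which is < ε once |t + 5| < ε/12.
Take δ = min(2, ε/12). If 0 < |t + 5| < δ then both bounds hold and |t² − 25| ≤ 12|t + 5| < 12·(ε/12) = ε.

δ = min(2, ε/12)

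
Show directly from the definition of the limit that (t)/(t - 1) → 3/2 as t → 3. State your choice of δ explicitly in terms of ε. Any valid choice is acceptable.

δ = min(1, 2ε)

Suppose ε > 0. We want δ > 0 with 0 < |t − 3| < δ ⇒ |(t)/(t - 1) − (3/2)| < ε.
Combining over a common denominator, (t)/(t - 1) − (3/2) = [(t)·2 − 3·(t - 1)] / [2·(t - 1)] = -1(t − 3) / (2(t - 1)).
So |(t)/(t - 1) − (3/2)| = |t − 3| / (2·|t − 1|).
Restrict δ ≤ 1. Then |t − 3| < 1 gives |t − 1| = |(t − 3) + 2| ≥ 2 − 1 = 1.
Hence |(t)/(t - 1) − (3/2)| < |t − 3|/(2·1) = (1/2)|t − 3|, which is < ε once |t − 3| < 2ε.
Take δ = min(1, 2ε). Then 0 < |t − 3| < δ forces both bounds, so |(t)/(t - 1) − (3/2)| < ε.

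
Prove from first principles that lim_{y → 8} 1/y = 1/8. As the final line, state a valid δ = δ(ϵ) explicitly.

Suppose ϵ > 0. We seek δ > 0 such that 0 < |y − 8| < δ implies |1/y − (1/8)| < ϵ.
|1/y − (1/8)| = |8 − y|/(8·|y|) = |y − 8|/(8|y|).
Require δ ≤ 4 so that |y| > 8 − 4 = 4, hence 8|y| > 32.
Then |1/y − (1/8)| < |y − 8|/32, which is < ϵ when |y − 8| < 32ϵ.
Take δ = min(4, 32ϵ). Then 0 < |y − 8| < δ gives both |y − 8| < 4 and |y − 8| < 32ϵ, so |1/y − (1/8)| < ϵ.

δ = min(4, 32ϵ)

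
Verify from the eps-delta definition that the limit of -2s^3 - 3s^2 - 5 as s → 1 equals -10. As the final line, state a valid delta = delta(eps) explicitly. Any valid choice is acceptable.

delta = min(1, eps/23)

Let eps > 0. We want delta > 0 such that 0 < |s − 1| < delta implies |(-2s^3 - 3s^2 - 5) + 10| < eps.
(-2s^3 - 3s^2 - 5) + 10 = -2s^3 - 3s^2 + 5 = (s − 1)(-2s^2 - 5s - 5).
So |(-2s^3 - 3s^2 - 5) + 10| = |s − 1|·|-2s^2 - 5s - 5|.
Assume first that |s − 1| < 1, so |s| < 2. Then |-2s^2 - 5s - 5| ≤ 2·2^2 + 5·2 + 5 = 23.
Hence |(-2s^3 - 3s^2 - 5) + 10| ≤ 23|s − 1| < eps provided |s − 1| < eps/23.
Take delta = min(1, eps/23). Then 0 < |s − 1| < delta gives both |s − 1| < 1 and |s − 1| < eps/23, so |(-2s^3 - 3s^2 - 5) + 10| < eps.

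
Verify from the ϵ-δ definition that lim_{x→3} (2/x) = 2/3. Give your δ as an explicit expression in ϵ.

Fix ϵ > 0. We seek δ > 0 such that 0 < |x − 3| < δ implies |2/x − (2/3)| < ϵ.
|2/x − (2/3)| = 2·|3 − x|/(3·|x|) = 2|x − 3|/(3|x|).
Require δ ≤ 3/2 so that |x| > 3 − 3/2 = 3/2, hence 3|x| > 9/2.
Then |2/x − (2/3)| < 2|x − 3|/(9/2), which is < ϵ when |x − 3| < (9/4)ϵ.
Take δ = min(3/2, (9/4)ϵ). Then 0 < |x − 3| < δ gives both |x − 3| < 3/2 and |x − 3| < (9/4)ϵ, so |2/x − (2/3)| < ϵ.

δ = min(3/2, (9/4)ϵ)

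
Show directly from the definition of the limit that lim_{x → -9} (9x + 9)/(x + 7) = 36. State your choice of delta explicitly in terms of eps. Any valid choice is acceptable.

Fix eps > 0. We want delta > 0 with 0 < |x + 9| < delta ⇒ |(9x + 9)/(x + 7) − 36| < eps.
Combining over a common denominator, (9x + 9)/(x + 7) − 36 = [(9x + 9)·(-2) − (-72)·(x + 7)] / [(-2)·(x + 7)] = 54(x + 9) / ((-2)(x + 7)).
So |(9x + 9)/(x + 7) − 36| = 54|x + 9| / (2·|x + 7|).
Restrict delta ≤ 1. Then |x + 9| < 1 gives |x + 7| = |(x + 9) + (-2)| ≥ 2 − 1 = 1.
Hence |(9x + 9)/(x + 7) − 36| < 54|x + 9|/(2·1) = 27|x + 9|, which is < eps once |x + 9| < (1/27)eps.
Take delta = min(1, (1/27)eps). Then 0 < |x + 9| < delta forces both bounds, so |(9x + 9)/(x + 7) − 36| < eps.

delta = min(1, (1/27)eps)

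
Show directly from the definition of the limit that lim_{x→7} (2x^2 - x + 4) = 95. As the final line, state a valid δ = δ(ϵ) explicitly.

Fix ϵ > 0. We want δ > 0 such that 0 < |x − 7| < δ implies |(2x^2 - x + 4) − 95| < ϵ.
(2x^2 - x + 4) − 95 = 2x^2 - x - 91 = (x − 7)(2x + 13).
So |(2x^2 - x + 4) − 95| = |x − 7|·|2x + 13|.
Require δ ≤ 1. Then |x − 7| < 1 gives |x| < 8, and by the triangle inequality |2x + 13| ≤ 2·8 + 13 = 29.
Hence |(2x^2 - x + 4) − 95| ≤ 29|x − 7| < ϵ provided |x − 7| < ϵ/29.
Choosing δ = min(1, ϵ/29) ensures both conditions, hence |(2x^2 - x + 4) − 95| < ϵ.

δ = min(1, ϵ/29)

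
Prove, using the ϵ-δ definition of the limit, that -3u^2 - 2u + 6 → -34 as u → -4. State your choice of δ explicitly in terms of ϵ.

Let ϵ > 0 be given. We want δ > 0 such that 0 < |u + 4| < δ implies |(-3u^2 - 2u + 6) + 34| < ϵ.
(-3u^2 - 2u + 6) + 34 = -3u^2 - 2u + 40 = (u + 4)(-3u + 10).
So |(-3u^2 - 2u + 6) + 34| = |u + 4|·|-3u + 10|.
Require δ ≤ 1. Then |u + 4| < 1 gives |u| < 5, and by the triangle inequality |-3u + 10| ≤ 3·5 + 10 = 25.
Hence |(-3u^2 - 2u + 6) + 34| ≤ 25|u + 4| < ϵ provided |u + 4| < ϵ/25.
Choosing δ = min(1, ϵ/25) ensures both conditions, hence |(-3u^2 - 2u + 6) + 34| < ϵ.

δ = min(1, ϵ/25)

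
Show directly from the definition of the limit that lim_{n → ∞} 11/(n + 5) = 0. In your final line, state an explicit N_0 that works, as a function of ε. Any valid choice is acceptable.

Let ε > 0. For n ≥ 1, |11/(n + 5) − 0| = 11/(n + 5) ≤ 11/n.
We need 11/n < ε, i.e. n > 11/ε.
Take N_0 = 11/ε. If n > N_0 then |11/(n + 5)| ≤ 11/n < ε.

N_0 = 11/ε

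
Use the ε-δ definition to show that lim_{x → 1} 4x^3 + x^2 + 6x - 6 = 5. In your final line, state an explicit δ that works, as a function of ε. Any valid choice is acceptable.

Let ε > 0 be given. We want δ > 0 such that 0 < |x − 1| < δ implies |(4x^3 + x^2 + 6x - 6) − 5| < ε.
(4x^3 + x^2 + 6x - 6) − 5 = 4x^3 + x^2 + 6x - 11 = (x − 1)(4x^2 + 5x + 11).
So |(4x^3 + x^2 + 6x - 6) − 5| = |x − 1|·|4x^2 + 5x + 11|.
Assume first that |x − 1| < 2, so |x| < 3. Then |4x^2 + 5x + 11| ≤ 4·3^2 + 5·3 + 11 = 62.
Hence |(4x^3 + x^2 + 6x - 6) − 5| ≤ 62|x − 1| < ε provided |x − 1| < ε/62.
Take δ = min(2, ε/62). Then 0 < |x − 1| < δ gives both |x − 1| < 2 and |x − 1| < ε/62, so |(4x^3 + x^2 + 6x - 6) − 5| < ε.

δ = min(2, ε/62)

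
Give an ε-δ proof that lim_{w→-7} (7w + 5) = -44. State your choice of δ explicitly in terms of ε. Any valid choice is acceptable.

Let ε > 0 be given. We need δ > 0 so that 0 < |w + 7| < δ implies |(7w + 5) + 44| < ε.
Since (7w + 5) + 44 = 7(w + 7), we have |(7w + 5) + 44| = 7|w + 7|.
Thus it suffices that |w + 7| < ε/7.
Take δ = ε/7. If 0 < |w + 7| < δ then |(7w + 5) + 44| = 7|w + 7| < 7·(ε/7) = ε.

δ = ε/7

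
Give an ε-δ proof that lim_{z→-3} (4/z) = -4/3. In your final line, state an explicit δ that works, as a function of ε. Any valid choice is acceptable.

δ = min(3/2, (9/8)ε)

Fix ε > 0. We seek δ > 0 such that 0 < |z + 3| < δ implies |4/z + 4/3| < ε.
|4/z + 4/3| = 4·|-3 − z|/(3·|z|) = 4|z + 3|/(3|z|).
Require δ ≤ 3/2 so that |z| > 3 − 3/2 = 3/2, hence 3|z| > 9/2.
Then |4/z + 4/3| < 4|z + 3|/(9/2), which is < ε when |z + 3| < (9/8)ε.
Take δ = min(3/2, (9/8)ε). Then 0 < |z + 3| < δ gives both |z + 3| < 3/2 and |z + 3| < (9/8)ε, so |4/z + 4/3| < ε.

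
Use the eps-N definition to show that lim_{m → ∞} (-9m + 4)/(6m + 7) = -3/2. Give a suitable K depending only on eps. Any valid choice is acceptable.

K = (29/12)/eps

Let eps > 0 be given. For m ≥ 1, |(-9m + 4)/(6m + 7) + 3/2| = |87|/(6(6m + 7)) = 87/(6(6m + 7)).
Since 6m + 7 ≥ 6m for m ≥ 1, this is ≤ 87/(6·6m) = (29/12)/m.
So |(-9m + 4)/(6m + 7) + 3/2| < eps whenever m > (29/12)/eps.
Take K = (29/12)/eps. If m > K then |(-9m + 4)/(6m + 7) + 3/2| ≤ (29/12)/m < eps.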